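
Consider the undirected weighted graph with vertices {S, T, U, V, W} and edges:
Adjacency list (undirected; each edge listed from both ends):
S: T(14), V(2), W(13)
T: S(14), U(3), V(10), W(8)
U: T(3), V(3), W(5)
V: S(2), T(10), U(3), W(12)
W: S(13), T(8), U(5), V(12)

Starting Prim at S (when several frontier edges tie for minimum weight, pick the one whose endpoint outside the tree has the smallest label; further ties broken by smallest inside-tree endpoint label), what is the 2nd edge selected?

U-V

Prim's algorithm from S:
Step 1: cheapest edge leaving the tree is S–V (2); add V.
Step 2: cheapest edge leaving the tree is U–V (3); add U.
Step 3: cheapest edge leaving the tree is T–U (3); add T.
Step 4: cheapest edge leaving the tree is U–W (5); add W.
The 2nd edge added is U–V.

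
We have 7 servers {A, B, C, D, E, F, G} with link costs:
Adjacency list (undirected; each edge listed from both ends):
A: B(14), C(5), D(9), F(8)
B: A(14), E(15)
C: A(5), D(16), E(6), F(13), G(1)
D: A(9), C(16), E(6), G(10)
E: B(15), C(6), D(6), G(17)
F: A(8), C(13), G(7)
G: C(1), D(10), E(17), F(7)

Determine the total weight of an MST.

Kruskal: consider edges lightest-first.
C G (1): add — endpoints in different components.
A C (5): add — endpoints in different components.
C E (6): add — endpoints in different components.
D E (6): add — endpoints in different components.
F G (7): add — endpoints in different components.
A F (8): skip — A and F already connected.
A D (9): skip — A and D already connected.
D G (10): skip — D and G already connected.
C F (13): skip — C and F already connected.
A B (14): add — endpoints in different components.
MST edges: C G, A C, C E, D E, F G, A B; total weight 1+5+6+6+7+14 = 39.

39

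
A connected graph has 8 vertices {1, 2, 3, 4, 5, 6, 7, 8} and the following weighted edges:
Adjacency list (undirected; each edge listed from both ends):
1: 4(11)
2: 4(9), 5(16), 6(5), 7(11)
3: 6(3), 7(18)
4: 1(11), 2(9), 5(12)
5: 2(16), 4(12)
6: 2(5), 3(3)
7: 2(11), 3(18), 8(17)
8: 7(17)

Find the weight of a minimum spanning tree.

Kruskal: consider edges lightest-first.
3-6 (3): add — endpoints in different components.
2-6 (5): add — endpoints in different components.
2-4 (9): add — endpoints in different components.
1-4 (11): add — endpoints in different components.
2-7 (11): add — endpoints in different components.
4-5 (12): add — endpoints in different components.
2-5 (16): skip — 2 and 5 already connected.
7-8 (17): add — endpoints in different components.
MST edges: 3-6, 2-6, 2-4, 1-4, 2-7, 4-5, 7-8; total weight 3+5+9+11+11+12+17 = 68.

68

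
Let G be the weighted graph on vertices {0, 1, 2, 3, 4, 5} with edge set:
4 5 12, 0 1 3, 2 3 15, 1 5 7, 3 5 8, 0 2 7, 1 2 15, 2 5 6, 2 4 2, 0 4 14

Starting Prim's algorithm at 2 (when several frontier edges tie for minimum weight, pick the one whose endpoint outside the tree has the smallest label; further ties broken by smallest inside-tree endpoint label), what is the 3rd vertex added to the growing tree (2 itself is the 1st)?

5

Prim's algorithm from 2:
Step 1: frontier [2 4 2, 2 5 6, 0 2 7, 1 2 15, 2 3 15] → take 2 4 (2); add 4.
Step 2: frontier [2 5 6, 0 2 7, 1 2 15, 2 3 15, 4 5 12, 0 4 14] → take 2 5 (6); add 5.
Step 3: frontier [0 2 7, 1 2 15, 2 3 15, 0 4 14, 1 5 7, 3 5 8] → take 0 2 (7); add 0.
Step 4: frontier [0 1 3, 1 2 15, 2 3 15, 1 5 7, 3 5 8] → take 0 1 (3); add 1.
Step 5: frontier [2 3 15, 3 5 8] → take 3 5 (8); add 3.
Vertex order: 2, 4, 5, 0, 1, 3. The 3rd vertex is 5.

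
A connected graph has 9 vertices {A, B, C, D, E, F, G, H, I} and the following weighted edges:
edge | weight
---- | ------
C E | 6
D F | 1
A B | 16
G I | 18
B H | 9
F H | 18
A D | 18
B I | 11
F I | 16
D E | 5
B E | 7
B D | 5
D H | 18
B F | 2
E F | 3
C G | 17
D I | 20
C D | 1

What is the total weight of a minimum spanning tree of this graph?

60

Sort edges by weight, then run Kruskal:
C D (1): add — endpoints in different components.
D F (1): add — endpoints in different components.
B F (2): add — endpoints in different components.
E F (3): add — endpoints in different components.
B D (5): skip — B and D already connected.
D E (5): skip — D and E already connected.
C E (6): skip — C and E already connected.
B E (7): skip — B and E already connected.
B H (9): add — endpoints in different components.
B I (11): add — endpoints in different components.
A B (16): add — endpoints in different components.
F I (16): skip — F and I already connected.
C G (17): add — endpoints in different components.
MST edges: C D, D F, B F, E F, B H, B I, A B, C G; total weight 1+1+2+3+9+11+16+17 = 60.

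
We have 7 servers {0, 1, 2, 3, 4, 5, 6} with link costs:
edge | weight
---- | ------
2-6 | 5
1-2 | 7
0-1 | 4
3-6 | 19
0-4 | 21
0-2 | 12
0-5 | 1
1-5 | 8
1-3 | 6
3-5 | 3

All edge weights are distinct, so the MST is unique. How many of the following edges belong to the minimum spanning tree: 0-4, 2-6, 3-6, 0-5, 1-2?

Sort edges by weight, then run Kruskal:
0-5 (1): add — endpoints in different components.
3-5 (3): add — endpoints in different components.
0-1 (4): add — endpoints in different components.
2-6 (5): add — endpoints in different components.
1-3 (6): skip — 1 and 3 already connected.
1-2 (7): add — endpoints in different components.
1-5 (8): skip — 1 and 5 already connected.
0-2 (12): skip — 0 and 2 already connected.
3-6 (19): skip — 3 and 6 already connected.
0-4 (21): add — endpoints in different components.
MST edge set: {0-5, 3-5, 0-1, 2-6, 1-2, 0-4}.
Of the listed edges, {0-4, 2-6, 0-5, 1-2} are in the MST → 4.

4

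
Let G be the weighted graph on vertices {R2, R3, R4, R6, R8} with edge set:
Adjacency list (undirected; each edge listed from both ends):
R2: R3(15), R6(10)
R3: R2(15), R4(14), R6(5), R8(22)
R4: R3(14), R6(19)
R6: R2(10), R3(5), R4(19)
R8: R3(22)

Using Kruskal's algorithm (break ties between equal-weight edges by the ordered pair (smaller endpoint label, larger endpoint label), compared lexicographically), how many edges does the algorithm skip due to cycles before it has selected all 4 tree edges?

Sort edges by weight, then run Kruskal:
R3-R6 (5): add — endpoints in different components.
R2-R6 (10): add — endpoints in different components.
R3-R4 (14): add — endpoints in different components.
R2-R3 (15): skip — R3 and R2 already connected.
R4-R6 (19): skip — R6 and R4 already connected.
R3-R8 (22): add — endpoints in different components.
Edges rejected before the tree was complete: 2.

2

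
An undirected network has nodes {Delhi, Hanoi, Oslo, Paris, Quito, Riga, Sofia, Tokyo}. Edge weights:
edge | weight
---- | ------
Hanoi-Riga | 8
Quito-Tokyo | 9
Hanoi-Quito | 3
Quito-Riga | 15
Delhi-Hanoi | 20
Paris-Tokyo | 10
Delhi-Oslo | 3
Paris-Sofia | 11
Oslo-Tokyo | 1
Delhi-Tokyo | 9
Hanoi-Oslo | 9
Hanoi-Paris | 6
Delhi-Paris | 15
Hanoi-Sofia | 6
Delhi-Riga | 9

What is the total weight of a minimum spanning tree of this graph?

Prim, starting at Delhi.
Step 1: cheapest edge leaving the tree is Delhi-Oslo (3); add Oslo.
Step 2: cheapest edge leaving the tree is Oslo-Tokyo (1); add Tokyo.
Step 3: cheapest edge leaving the tree is Hanoi-Oslo (9); add Hanoi.
Step 4: cheapest edge leaving the tree is Hanoi-Quito (3); add Quito.
Step 5: cheapest edge leaving the tree is Hanoi-Paris (6); add Paris.
Step 6: cheapest edge leaving the tree is Hanoi-Sofia (6); add Sofia.
Step 7: cheapest edge leaving the tree is Hanoi-Riga (8); add Riga.
MST edges: Delhi-Oslo, Oslo-Tokyo, Hanoi-Oslo, Hanoi-Quito, Hanoi-Paris, Hanoi-Sofia, Hanoi-Riga; total weight 3+1+9+3+6+6+8 = 36.

36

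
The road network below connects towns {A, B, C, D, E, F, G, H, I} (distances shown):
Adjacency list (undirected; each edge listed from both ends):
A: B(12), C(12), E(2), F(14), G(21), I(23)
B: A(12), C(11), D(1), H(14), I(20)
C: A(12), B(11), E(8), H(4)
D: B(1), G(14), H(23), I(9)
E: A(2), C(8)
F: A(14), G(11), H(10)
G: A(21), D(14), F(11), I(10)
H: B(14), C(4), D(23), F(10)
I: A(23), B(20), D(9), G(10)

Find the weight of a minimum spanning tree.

Kruskal: consider edges lightest-first.
B-D (1): add — endpoints in different components.
A-E (2): add — endpoints in different components.
C-H (4): add — endpoints in different components.
C-E (8): add — endpoints in different components.
D-I (9): add — endpoints in different components.
F-H (10): add — endpoints in different components.
G-I (10): add — endpoints in different components.
B-C (11): add — endpoints in different components.
MST edges: B-D, A-E, C-H, C-E, D-I, F-H, G-I, B-C; total weight 1+2+4+8+9+10+10+11 = 55.

55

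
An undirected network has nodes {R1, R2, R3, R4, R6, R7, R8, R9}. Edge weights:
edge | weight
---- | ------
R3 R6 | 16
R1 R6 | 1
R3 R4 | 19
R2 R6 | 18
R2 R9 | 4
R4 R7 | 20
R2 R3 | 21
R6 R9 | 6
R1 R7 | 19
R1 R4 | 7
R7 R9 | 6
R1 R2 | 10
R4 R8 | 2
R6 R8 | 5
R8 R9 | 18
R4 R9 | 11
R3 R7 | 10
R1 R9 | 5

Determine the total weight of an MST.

Kruskal: consider edges lightest-first.
R1 R6 (1): add — endpoints in different components.
R4 R8 (2): add — endpoints in different components.
R2 R9 (4): add — endpoints in different components.
R1 R9 (5): add — endpoints in different components.
R6 R8 (5): add — endpoints in different components.
R6 R9 (6): skip — R9 and R6 already connected.
R7 R9 (6): add — endpoints in different components.
R1 R4 (7): skip — R1 and R4 already connected.
R1 R2 (10): skip — R1 and R2 already connected.
R3 R7 (10): add — endpoints in different components.
MST edges: R1 R6, R4 R8, R2 R9, R1 R9, R6 R8, R7 R9, R3 R7; total weight 1+2+4+5+5+6+10 = 33.

33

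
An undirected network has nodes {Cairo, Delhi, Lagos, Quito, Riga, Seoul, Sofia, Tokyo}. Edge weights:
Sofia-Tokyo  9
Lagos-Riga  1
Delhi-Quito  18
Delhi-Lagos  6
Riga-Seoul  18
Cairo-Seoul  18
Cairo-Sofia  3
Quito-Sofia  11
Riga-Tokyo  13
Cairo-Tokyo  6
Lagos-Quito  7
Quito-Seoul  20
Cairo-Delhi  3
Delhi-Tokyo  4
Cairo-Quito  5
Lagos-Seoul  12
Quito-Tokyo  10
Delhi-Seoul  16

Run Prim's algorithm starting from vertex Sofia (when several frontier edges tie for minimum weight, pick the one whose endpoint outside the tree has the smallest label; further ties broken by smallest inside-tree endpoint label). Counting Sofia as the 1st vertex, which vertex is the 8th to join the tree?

Prim, starting at Sofia.
Step 1: cheapest edge leaving the tree is Cairo-Sofia (3); add Cairo.
Step 2: cheapest edge leaving the tree is Cairo-Delhi (3); add Delhi.
Step 3: cheapest edge leaving the tree is Delhi-Tokyo (4); add Tokyo.
Step 4: cheapest edge leaving the tree is Cairo-Quito (5); add Quito.
Step 5: cheapest edge leaving the tree is Delhi-Lagos (6); add Lagos.
Step 6: cheapest edge leaving the tree is Lagos-Riga (1); add Riga.
Step 7: cheapest edge leaving the tree is Lagos-Seoul (12); add Seoul.
Vertex order: Sofia, Cairo, Delhi, Tokyo, Quito, Lagos, Riga, Seoul. The 8th vertex is Seoul.

Seoul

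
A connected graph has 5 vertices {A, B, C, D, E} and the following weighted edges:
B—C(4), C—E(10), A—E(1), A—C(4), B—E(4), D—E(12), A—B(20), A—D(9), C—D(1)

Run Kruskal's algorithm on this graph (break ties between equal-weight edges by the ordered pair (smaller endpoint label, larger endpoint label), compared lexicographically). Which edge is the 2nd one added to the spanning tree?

Kruskal: consider edges lightest-first.
A—E (1): add — endpoints in different components.
C—D (1): add — endpoints in different components.
A—C (4): add — endpoints in different components.
B—C (4): add — endpoints in different components.
The 2nd edge added is C—D.

C-D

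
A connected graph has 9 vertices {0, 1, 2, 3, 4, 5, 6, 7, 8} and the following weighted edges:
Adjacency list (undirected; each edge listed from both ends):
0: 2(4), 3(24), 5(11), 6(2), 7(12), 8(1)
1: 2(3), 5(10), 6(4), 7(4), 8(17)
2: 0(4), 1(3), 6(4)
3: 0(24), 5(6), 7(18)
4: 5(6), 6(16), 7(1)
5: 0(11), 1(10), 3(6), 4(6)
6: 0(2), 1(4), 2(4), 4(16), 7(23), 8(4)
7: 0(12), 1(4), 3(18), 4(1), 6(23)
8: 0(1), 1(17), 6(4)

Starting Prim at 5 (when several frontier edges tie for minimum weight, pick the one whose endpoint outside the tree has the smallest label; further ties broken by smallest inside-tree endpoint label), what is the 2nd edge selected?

Grow the tree from 5 using Prim:
Step 1: cheapest edge leaving the tree is 3-5 (6); add 3.
Step 2: cheapest edge leaving the tree is 4-5 (6); add 4.
Step 3: cheapest edge leaving the tree is 4-7 (1); add 7.
Step 4: cheapest edge leaving the tree is 1-7 (4); add 1.
Step 5: cheapest edge leaving the tree is 1-2 (3); add 2.
Step 6: cheapest edge leaving the tree is 0-2 (4); add 0.
Step 7: cheapest edge leaving the tree is 0-8 (1); add 8.
Step 8: cheapest edge leaving the tree is 0-6 (2); add 6.
The 2nd edge added is 4-5.

4-5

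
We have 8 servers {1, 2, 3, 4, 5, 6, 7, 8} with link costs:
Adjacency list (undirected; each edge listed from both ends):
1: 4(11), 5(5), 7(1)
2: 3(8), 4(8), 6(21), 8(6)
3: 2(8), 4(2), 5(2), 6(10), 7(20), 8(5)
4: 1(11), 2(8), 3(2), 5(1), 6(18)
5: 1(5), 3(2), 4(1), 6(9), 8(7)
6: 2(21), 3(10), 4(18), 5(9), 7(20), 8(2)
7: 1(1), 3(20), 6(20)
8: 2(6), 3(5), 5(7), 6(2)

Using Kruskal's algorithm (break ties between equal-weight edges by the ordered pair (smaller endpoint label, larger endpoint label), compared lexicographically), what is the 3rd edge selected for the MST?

3-4

Kruskal's algorithm — process edges by increasing weight (ties by edge label):
1 7 (1): add — endpoints in different components.
4 5 (1): add — endpoints in different components.
3 4 (2): add — endpoints in different components.
3 5 (2): skip — 3 and 5 already connected.
6 8 (2): add — endpoints in different components.
1 5 (5): add — endpoints in different components.
3 8 (5): add — endpoints in different components.
2 8 (6): add — endpoints in different components.
The 3rd edge added is 3 4.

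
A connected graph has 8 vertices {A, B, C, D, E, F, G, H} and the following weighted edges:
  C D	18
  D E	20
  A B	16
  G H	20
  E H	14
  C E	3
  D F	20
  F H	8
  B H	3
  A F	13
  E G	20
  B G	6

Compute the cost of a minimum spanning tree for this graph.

Sort edges by weight, then run Kruskal:
B H (3): add — endpoints in different components.
C E (3): add — endpoints in different components.
B G (6): add — endpoints in different components.
F H (8): add — endpoints in different components.
A F (13): add — endpoints in different components.
E H (14): add — endpoints in different components.
A B (16): skip — A and B already connected.
C D (18): add — endpoints in different components.
MST edges: B H, C E, B G, F H, A F, E H, C D; total weight 3+3+6+8+13+14+18 = 65.

65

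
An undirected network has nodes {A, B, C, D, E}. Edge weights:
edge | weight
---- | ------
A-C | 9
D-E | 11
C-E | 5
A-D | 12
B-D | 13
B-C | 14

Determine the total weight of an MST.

38

Kruskal: consider edges lightest-first.
C-E (5): add. Components now {A} {B} {C,E} {D}
A-C (9): add. Components now {A,C,E} {B} {D}
D-E (11): add. Components now {A,C,D,E} {B}
A-D (12): skip — A and D already connected.
B-D (13): add. Components now {A,B,C,D,E}
MST edges: C-E, A-C, D-E, B-D; total weight 5+9+11+13 = 38.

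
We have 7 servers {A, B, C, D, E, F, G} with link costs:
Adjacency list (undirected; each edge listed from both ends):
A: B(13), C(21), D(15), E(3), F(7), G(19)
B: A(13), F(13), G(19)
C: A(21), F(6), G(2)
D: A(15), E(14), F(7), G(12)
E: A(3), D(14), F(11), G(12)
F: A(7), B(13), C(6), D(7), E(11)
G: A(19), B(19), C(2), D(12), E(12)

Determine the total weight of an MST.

38

Prim's algorithm from B:
Step 1: cheapest edge leaving the tree is A–B (13); add A.
Step 2: cheapest edge leaving the tree is A–E (3); add E.
Step 3: cheapest edge leaving the tree is A–F (7); add F.
Step 4: cheapest edge leaving the tree is C–F (6); add C.
Step 5: cheapest edge leaving the tree is C–G (2); add G.
Step 6: cheapest edge leaving the tree is D–F (7); add D.
MST edges: A–B, A–E, A–F, C–F, C–G, D–F; total weight 13+3+7+6+2+7 = 38.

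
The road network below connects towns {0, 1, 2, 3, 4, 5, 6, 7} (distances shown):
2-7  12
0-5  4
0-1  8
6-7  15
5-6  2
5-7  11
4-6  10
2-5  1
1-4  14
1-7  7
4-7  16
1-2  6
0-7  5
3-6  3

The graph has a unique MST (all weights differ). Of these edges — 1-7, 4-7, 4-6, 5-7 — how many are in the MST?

1

Sort edges by weight, then run Kruskal:
2-5 (1): add — endpoints in different components.
5-6 (2): add — endpoints in different components.
3-6 (3): add — endpoints in different components.
0-5 (4): add — endpoints in different components.
0-7 (5): add — endpoints in different components.
1-2 (6): add — endpoints in different components.
1-7 (7): skip — 1 and 7 already connected.
0-1 (8): skip — 0 and 1 already connected.
4-6 (10): add — endpoints in different components.
MST edge set: {2-5, 5-6, 3-6, 0-5, 0-7, 1-2, 4-6}.
Of the listed edges, {4-6} are in the MST → 1.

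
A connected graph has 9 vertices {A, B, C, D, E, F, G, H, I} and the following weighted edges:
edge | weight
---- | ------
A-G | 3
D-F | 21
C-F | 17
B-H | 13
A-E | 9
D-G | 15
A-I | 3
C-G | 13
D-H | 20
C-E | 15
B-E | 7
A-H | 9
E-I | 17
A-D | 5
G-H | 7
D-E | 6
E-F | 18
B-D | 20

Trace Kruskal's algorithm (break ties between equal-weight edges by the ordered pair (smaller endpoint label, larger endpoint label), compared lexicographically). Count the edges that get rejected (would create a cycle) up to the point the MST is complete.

Sort edges by weight, then run Kruskal:
A-G (3): add — endpoints in different components.
A-I (3): add — endpoints in different components.
A-D (5): add — endpoints in different components.
D-E (6): add — endpoints in different components.
B-E (7): add — endpoints in different components.
G-H (7): add — endpoints in different components.
A-E (9): skip — A and E already connected.
A-H (9): skip — A and H already connected.
B-H (13): skip — B and H already connected.
C-G (13): add — endpoints in different components.
C-E (15): skip — C and E already connected.
D-G (15): skip — D and G already connected.
C-F (17): add — endpoints in different components.
Edges rejected before the tree was complete: 5.

5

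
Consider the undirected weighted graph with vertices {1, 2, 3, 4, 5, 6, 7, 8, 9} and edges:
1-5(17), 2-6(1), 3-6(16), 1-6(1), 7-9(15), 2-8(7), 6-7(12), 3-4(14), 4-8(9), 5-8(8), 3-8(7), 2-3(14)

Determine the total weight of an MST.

60

Prim, starting at 1.
Step 1: frontier [1-6 1, 1-5 17] → take 1-6 (1); add 6.
Step 2: frontier [1-5 17, 2-6 1, 6-7 12, 3-6 16] → take 2-6 (1); add 2.
Step 3: frontier [1-5 17, 2-8 7, 2-3 14, 6-7 12, 3-6 16] → take 2-8 (7); add 8.
Step 4: frontier [1-5 17, 2-3 14, 6-7 12, 3-6 16, 3-8 7, 5-8 8, 4-8 9] → take 3-8 (7); add 3.
Step 5: frontier [1-5 17, 3-4 14, 6-7 12, 5-8 8, 4-8 9] → take 5-8 (8); add 5.
Step 6: frontier [3-4 14, 6-7 12, 4-8 9] → take 4-8 (9); add 4.
Step 7: frontier [6-7 12] → take 6-7 (12); add 7.
Step 8: frontier [7-9 15] → take 7-9 (15); add 9.
MST edges: 1-6, 2-6, 2-8, 3-8, 5-8, 4-8, 6-7, 7-9; total weight 1+1+7+7+8+9+12+15 = 60.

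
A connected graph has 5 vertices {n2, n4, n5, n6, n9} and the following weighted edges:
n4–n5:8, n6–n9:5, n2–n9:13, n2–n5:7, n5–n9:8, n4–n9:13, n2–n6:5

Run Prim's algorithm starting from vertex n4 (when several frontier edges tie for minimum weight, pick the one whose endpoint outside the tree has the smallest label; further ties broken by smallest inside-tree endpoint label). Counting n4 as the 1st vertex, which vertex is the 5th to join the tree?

Prim, starting at n4.
Step 1: cheapest edge leaving the tree is n4–n5 (8); add n5.
Step 2: cheapest edge leaving the tree is n2–n5 (7); add n2.
Step 3: cheapest edge leaving the tree is n2–n6 (5); add n6.
Step 4: cheapest edge leaving the tree is n6–n9 (5); add n9.
Vertex order: n4, n5, n2, n6, n9. The 5th vertex is n9.

n9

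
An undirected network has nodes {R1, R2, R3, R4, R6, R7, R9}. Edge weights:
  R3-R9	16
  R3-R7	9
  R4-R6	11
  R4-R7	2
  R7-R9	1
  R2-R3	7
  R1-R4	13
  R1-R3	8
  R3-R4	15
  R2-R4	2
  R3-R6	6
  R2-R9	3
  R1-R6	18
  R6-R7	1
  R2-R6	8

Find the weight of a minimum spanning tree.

20

Kruskal: consider edges lightest-first.
R6-R7 (1): add. Components now {R2} {R6,R7} {R1} {R4} {R3} {R9}
R7-R9 (1): add. Components now {R2} {R6,R7,R9} {R1} {R4} {R3}
R2-R4 (2): add. Components now {R2,R4} {R6,R7,R9} {R1} {R3}
R4-R7 (2): add. Components now {R2,R4,R6,R7,R9} {R1} {R3}
R2-R9 (3): skip — R2 and R9 already connected.
R3-R6 (6): add. Components now {R2,R3,R4,R6,R7,R9} {R1}
R2-R3 (7): skip — R2 and R3 already connected.
R1-R3 (8): add. Components now {R1,R2,R3,R4,R6,R7,R9}
MST edges: R6-R7, R7-R9, R2-R4, R4-R7, R3-R6, R1-R3; total weight 1+1+2+2+6+8 = 20.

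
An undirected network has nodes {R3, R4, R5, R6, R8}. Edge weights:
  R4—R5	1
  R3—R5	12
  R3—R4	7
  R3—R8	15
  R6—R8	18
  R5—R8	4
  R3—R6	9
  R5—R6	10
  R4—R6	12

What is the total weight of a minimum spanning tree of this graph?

21

Kruskal: consider edges lightest-first.
R4—R5 (1): add. Components now {R4,R5} {R3} {R8} {R6}
R5—R8 (4): add. Components now {R4,R5,R8} {R3} {R6}
R3—R4 (7): add. Components now {R3,R4,R5,R8} {R6}
R3—R6 (9): add. Components now {R3,R4,R5,R6,R8}
MST edges: R4—R5, R5—R8, R3—R4, R3—R6; total weight 1+4+7+9 = 21.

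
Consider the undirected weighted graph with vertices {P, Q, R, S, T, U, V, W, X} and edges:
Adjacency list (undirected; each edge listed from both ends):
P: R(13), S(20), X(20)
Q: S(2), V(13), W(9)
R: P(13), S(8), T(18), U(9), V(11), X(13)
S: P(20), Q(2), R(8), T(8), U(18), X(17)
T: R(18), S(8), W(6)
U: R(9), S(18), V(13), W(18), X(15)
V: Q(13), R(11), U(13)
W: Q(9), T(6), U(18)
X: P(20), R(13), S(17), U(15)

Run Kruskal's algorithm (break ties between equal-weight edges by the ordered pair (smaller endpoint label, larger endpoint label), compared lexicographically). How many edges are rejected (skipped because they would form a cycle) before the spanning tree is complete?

2

Kruskal's algorithm — process edges by increasing weight (ties by edge label):
Q S (2): add — endpoints in different components.
T W (6): add — endpoints in different components.
R S (8): add — endpoints in different components.
S T (8): add — endpoints in different components.
Q W (9): skip — Q and W already connected.
R U (9): add — endpoints in different components.
R V (11): add — endpoints in different components.
P R (13): add — endpoints in different components.
Q V (13): skip — Q and V already connected.
R X (13): add — endpoints in different components.
Edges rejected before the tree was complete: 2.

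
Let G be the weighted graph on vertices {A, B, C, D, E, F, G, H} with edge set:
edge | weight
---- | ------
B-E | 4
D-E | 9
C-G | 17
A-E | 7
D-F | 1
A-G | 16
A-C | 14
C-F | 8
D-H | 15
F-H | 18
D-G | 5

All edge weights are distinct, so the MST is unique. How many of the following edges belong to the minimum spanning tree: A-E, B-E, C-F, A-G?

3

Sort edges by weight, then run Kruskal:
D-F (1): add — endpoints in different components.
B-E (4): add — endpoints in different components.
D-G (5): add — endpoints in different components.
A-E (7): add — endpoints in different components.
C-F (8): add — endpoints in different components.
D-E (9): add — endpoints in different components.
A-C (14): skip — A and C already connected.
D-H (15): add — endpoints in different components.
MST edge set: {D-F, B-E, D-G, A-E, C-F, D-E, D-H}.
Of the listed edges, {A-E, B-E, C-F} are in the MST → 3.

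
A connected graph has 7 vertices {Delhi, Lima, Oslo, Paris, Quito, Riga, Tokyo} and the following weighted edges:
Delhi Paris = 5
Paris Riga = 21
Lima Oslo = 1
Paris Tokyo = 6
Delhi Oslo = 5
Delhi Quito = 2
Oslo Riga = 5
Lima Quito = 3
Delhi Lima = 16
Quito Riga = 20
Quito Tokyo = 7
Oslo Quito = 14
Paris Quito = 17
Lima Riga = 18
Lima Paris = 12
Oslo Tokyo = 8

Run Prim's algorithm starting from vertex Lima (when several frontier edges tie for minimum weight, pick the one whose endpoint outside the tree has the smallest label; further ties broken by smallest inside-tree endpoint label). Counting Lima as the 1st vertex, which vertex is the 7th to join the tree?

Prim, starting at Lima.
Step 1: cheapest edge leaving the tree is Lima Oslo (1); add Oslo.
Step 2: cheapest edge leaving the tree is Lima Quito (3); add Quito.
Step 3: cheapest edge leaving the tree is Delhi Quito (2); add Delhi.
Step 4: cheapest edge leaving the tree is Delhi Paris (5); add Paris.
Step 5: cheapest edge leaving the tree is Oslo Riga (5); add Riga.
Step 6: cheapest edge leaving the tree is Paris Tokyo (6); add Tokyo.
Vertex order: Lima, Oslo, Quito, Delhi, Paris, Riga, Tokyo. The 7th vertex is Tokyo.

Tokyo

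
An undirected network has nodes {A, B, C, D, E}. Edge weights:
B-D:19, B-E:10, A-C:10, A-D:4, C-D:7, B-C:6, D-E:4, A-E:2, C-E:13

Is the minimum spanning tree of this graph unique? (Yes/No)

No

Sort edges by weight, then run Kruskal:
A-E (2): add — endpoints in different components.
A-D (4): add — endpoints in different components.
D-E (4): skip — D and E already connected.
B-C (6): add — endpoints in different components.
C-D (7): add — endpoints in different components.
Non-tree edge D-E has weight 4, equal to the heaviest edge on its tree cycle — swapping gives another MST of the same weight. Not unique.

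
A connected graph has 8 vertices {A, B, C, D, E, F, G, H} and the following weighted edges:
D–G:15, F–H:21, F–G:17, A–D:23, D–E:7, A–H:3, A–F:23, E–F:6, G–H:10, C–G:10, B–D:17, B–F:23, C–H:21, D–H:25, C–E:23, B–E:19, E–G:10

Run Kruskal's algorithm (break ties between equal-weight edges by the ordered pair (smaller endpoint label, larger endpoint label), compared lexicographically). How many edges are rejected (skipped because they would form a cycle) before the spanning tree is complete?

Kruskal's algorithm — process edges by increasing weight (ties by edge label):
A–H (3): add — endpoints in different components.
E–F (6): add — endpoints in different components.
D–E (7): add — endpoints in different components.
C–G (10): add — endpoints in different components.
E–G (10): add — endpoints in different components.
G–H (10): add — endpoints in different components.
D–G (15): skip — D and G already connected.
B–D (17): add — endpoints in different components.
Edges rejected before the tree was complete: 1.

1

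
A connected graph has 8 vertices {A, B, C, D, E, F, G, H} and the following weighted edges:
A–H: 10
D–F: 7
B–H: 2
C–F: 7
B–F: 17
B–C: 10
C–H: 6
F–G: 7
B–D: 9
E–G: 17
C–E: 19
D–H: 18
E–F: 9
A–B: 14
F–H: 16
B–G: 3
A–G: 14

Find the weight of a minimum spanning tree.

44

Grow the tree from F using Prim:
Step 1: cheapest edge leaving the tree is C–F (7); add C.
Step 2: cheapest edge leaving the tree is C–H (6); add H.
Step 3: cheapest edge leaving the tree is B–H (2); add B.
Step 4: cheapest edge leaving the tree is B–G (3); add G.
Step 5: cheapest edge leaving the tree is D–F (7); add D.
Step 6: cheapest edge leaving the tree is E–F (9); add E.
Step 7: cheapest edge leaving the tree is A–H (10); add A.
MST edges: C–F, C–H, B–H, B–G, D–F, E–F, A–H; total weight 7+6+2+3+7+9+10 = 44.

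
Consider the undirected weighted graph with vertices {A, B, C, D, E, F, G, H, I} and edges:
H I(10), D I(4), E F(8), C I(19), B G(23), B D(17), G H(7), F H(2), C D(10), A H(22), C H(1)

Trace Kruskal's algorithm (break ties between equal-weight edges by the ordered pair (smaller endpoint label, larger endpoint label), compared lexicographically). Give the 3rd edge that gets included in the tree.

D-I

Sort edges by weight, then run Kruskal:
C H (1): add — endpoints in different components.
F H (2): add — endpoints in different components.
D I (4): add — endpoints in different components.
G H (7): add — endpoints in different components.
E F (8): add — endpoints in different components.
C D (10): add — endpoints in different components.
H I (10): skip — H and I already connected.
B D (17): add — endpoints in different components.
C I (19): skip — C and I already connected.
A H (22): add — endpoints in different components.
The 3rd edge added is D I.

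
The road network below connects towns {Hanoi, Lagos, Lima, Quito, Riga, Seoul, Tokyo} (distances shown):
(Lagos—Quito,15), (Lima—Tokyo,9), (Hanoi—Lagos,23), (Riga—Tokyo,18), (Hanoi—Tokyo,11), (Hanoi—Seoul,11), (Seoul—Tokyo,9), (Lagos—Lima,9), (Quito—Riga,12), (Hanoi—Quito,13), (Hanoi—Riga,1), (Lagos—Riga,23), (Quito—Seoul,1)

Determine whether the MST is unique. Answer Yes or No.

Kruskal: consider edges lightest-first.
Hanoi—Riga (1): add. Components now {Seoul} {Quito} {Lagos} {Hanoi,Riga} {Tokyo} {Lima}
Quito—Seoul (1): add. Components now {Quito,Seoul} {Lagos} {Hanoi,Riga} {Tokyo} {Lima}
Lagos—Lima (9): add. Components now {Quito,Seoul} {Lagos,Lima} {Hanoi,Riga} {Tokyo}
Lima—Tokyo (9): add. Components now {Quito,Seoul} {Lagos,Lima,Tokyo} {Hanoi,Riga}
Seoul—Tokyo (9): add. Components now {Lagos,Lima,Quito,Seoul,Tokyo} {Hanoi,Riga}
Hanoi—Seoul (11): add. Components now {Hanoi,Lagos,Lima,Quito,Riga,Seoul,Tokyo}
Non-tree edge Hanoi—Tokyo has weight 11, equal to the heaviest edge on its tree cycle — swapping gives another MST of the same weight. Not unique.

No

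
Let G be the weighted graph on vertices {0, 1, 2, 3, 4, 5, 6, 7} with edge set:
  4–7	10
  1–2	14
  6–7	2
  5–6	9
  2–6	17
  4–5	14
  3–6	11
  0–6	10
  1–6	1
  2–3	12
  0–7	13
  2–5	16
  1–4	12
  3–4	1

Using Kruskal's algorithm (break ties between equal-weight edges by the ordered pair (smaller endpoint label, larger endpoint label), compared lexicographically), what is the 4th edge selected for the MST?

Kruskal's algorithm — process edges by increasing weight (ties by edge label):
1–6 (1): add — endpoints in different components.
3–4 (1): add — endpoints in different components.
6–7 (2): add — endpoints in different components.
5–6 (9): add — endpoints in different components.
0–6 (10): add — endpoints in different components.
4–7 (10): add — endpoints in different components.
3–6 (11): skip — 3 and 6 already connected.
1–4 (12): skip — 1 and 4 already connected.
2–3 (12): add — endpoints in different components.
The 4th edge added is 5–6.

5-6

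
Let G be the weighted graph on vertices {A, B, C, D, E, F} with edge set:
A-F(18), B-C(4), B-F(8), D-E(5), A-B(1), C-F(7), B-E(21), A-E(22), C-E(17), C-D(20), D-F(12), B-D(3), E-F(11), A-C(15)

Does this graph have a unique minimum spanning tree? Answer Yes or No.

Kruskal's algorithm — process edges by increasing weight (ties by edge label):
A-B (1): add. Components now {A,B} {C} {D} {E} {F}
B-D (3): add. Components now {A,B,D} {C} {E} {F}
B-C (4): add. Components now {A,B,C,D} {E} {F}
D-E (5): add. Components now {A,B,C,D,E} {F}
C-F (7): add. Components now {A,B,C,D,E,F}
Every non-tree edge has weight strictly greater than the heaviest edge on the tree path between its endpoints, so the MST is unique.

Yes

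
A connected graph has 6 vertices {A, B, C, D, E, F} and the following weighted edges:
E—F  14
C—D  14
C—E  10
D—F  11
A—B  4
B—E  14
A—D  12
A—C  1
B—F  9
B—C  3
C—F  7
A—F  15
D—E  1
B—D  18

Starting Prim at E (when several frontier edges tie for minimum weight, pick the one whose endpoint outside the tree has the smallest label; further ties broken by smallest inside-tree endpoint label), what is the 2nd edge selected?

C-E

Prim, starting at E.
Step 1: frontier [D—E 1, C—E 10, B—E 14, E—F 14] → take D—E (1); add D.
Step 2: frontier [D—F 11, A—D 12, C—D 14, B—D 18, C—E 10, B—E 14, E—F 14] → take C—E (10); add C.
Step 3: frontier [A—C 1, B—C 3, C—F 7, D—F 11, A—D 12, B—D 18, B—E 14, E—F 14] → take A—C (1); add A.
Step 4: frontier [A—B 4, A—F 15, B—C 3, C—F 7, D—F 11, B—D 18, B—E 14, E—F 14] → take B—C (3); add B.
Step 5: frontier [A—F 15, B—F 9, C—F 7, D—F 11, E—F 14] → take C—F (7); add F.
The 2nd edge added is C—E.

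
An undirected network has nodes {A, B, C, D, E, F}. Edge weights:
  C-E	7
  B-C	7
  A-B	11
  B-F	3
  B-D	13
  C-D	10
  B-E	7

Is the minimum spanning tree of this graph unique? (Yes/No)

Kruskal's algorithm — process edges by increasing weight (ties by edge label):
B-F (3): add. Components now {A} {B,F} {C} {D} {E}
B-C (7): add. Components now {A} {B,C,F} {D} {E}
B-E (7): add. Components now {A} {B,C,E,F} {D}
C-E (7): skip — C and E already connected.
C-D (10): add. Components now {A} {B,C,D,E,F}
A-B (11): add. Components now {A,B,C,D,E,F}
Non-tree edge C-E has weight 7, equal to the heaviest edge on its tree cycle — swapping gives another MST of the same weight. Not unique.

No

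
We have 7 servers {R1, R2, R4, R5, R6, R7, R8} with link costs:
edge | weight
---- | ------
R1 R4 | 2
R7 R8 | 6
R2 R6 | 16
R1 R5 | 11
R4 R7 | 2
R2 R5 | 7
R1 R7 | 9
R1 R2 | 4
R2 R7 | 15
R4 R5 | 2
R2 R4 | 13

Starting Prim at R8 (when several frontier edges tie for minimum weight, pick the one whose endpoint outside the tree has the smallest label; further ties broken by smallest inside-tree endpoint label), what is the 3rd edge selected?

Grow the tree from R8 using Prim:
Step 1: frontier [R7 R8 6] → take R7 R8 (6); add R7.
Step 2: frontier [R4 R7 2, R1 R7 9, R2 R7 15] → take R4 R7 (2); add R4.
Step 3: frontier [R1 R4 2, R4 R5 2, R2 R4 13, R1 R7 9, R2 R7 15] → take R1 R4 (2); add R1.
Step 4: frontier [R1 R2 4, R1 R5 11, R4 R5 2, R2 R4 13, R2 R7 15] → take R4 R5 (2); add R5.
Step 5: frontier [R1 R2 4, R2 R4 13, R2 R5 7, R2 R7 15] → take R1 R2 (4); add R2.
Step 6: frontier [R2 R6 16] → take R2 R6 (16); add R6.
The 3rd edge added is R1 R4.

R1-R4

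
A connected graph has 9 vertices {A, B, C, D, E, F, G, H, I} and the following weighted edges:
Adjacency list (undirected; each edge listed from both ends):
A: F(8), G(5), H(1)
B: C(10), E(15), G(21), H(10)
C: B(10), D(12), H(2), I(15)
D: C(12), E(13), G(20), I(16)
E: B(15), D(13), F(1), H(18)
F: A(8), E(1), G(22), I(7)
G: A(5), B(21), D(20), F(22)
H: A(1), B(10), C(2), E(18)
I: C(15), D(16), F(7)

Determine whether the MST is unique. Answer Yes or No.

No

Kruskal's algorithm — process edges by increasing weight (ties by edge label):
A-H (1): add — endpoints in different components.
E-F (1): add — endpoints in different components.
C-H (2): add — endpoints in different components.
A-G (5): add — endpoints in different components.
F-I (7): add — endpoints in different components.
A-F (8): add — endpoints in different components.
B-C (10): add — endpoints in different components.
B-H (10): skip — B and H already connected.
C-D (12): add — endpoints in different components.
Non-tree edge B-H has weight 10, equal to the heaviest edge on its tree cycle — swapping gives another MST of the same weight. Not unique.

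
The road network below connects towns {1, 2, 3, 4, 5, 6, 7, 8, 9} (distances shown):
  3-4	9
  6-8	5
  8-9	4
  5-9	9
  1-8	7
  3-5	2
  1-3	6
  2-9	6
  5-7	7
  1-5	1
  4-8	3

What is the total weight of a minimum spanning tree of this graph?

35

Grow the tree from 4 using Prim:
Step 1: cheapest edge leaving the tree is 4-8 (3); add 8.
Step 2: cheapest edge leaving the tree is 8-9 (4); add 9.
Step 3: cheapest edge leaving the tree is 6-8 (5); add 6.
Step 4: cheapest edge leaving the tree is 2-9 (6); add 2.
Step 5: cheapest edge leaving the tree is 1-8 (7); add 1.
Step 6: cheapest edge leaving the tree is 1-5 (1); add 5.
Step 7: cheapest edge leaving the tree is 3-5 (2); add 3.
Step 8: cheapest edge leaving the tree is 5-7 (7); add 7.
MST edges: 4-8, 8-9, 6-8, 2-9, 1-8, 1-5, 3-5, 5-7; total weight 3+4+5+6+7+1+2+7 = 35.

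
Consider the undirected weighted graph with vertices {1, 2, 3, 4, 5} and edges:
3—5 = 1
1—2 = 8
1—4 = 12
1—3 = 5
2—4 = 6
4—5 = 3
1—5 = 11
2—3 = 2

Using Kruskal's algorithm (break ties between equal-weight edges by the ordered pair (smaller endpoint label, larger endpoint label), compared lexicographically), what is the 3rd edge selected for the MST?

4-5

Kruskal: consider edges lightest-first.
3—5 (1): add — endpoints in different components.
2—3 (2): add — endpoints in different components.
4—5 (3): add — endpoints in different components.
1—3 (5): add — endpoints in different components.
The 3rd edge added is 4—5.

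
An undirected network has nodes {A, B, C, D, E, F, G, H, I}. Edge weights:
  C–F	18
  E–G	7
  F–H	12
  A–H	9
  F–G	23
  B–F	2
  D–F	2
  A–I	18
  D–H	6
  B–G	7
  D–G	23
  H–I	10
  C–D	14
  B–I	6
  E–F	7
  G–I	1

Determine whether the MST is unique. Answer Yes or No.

No

Kruskal: consider edges lightest-first.
G–I (1): add — endpoints in different components.
B–F (2): add — endpoints in different components.
D–F (2): add — endpoints in different components.
B–I (6): add — endpoints in different components.
D–H (6): add — endpoints in different components.
B–G (7): skip — B and G already connected.
E–F (7): add — endpoints in different components.
E–G (7): skip — E and G already connected.
A–H (9): add — endpoints in different components.
H–I (10): skip — H and I already connected.
F–H (12): skip — F and H already connected.
C–D (14): add — endpoints in different components.
Non-tree edge E–G has weight 7, equal to the heaviest edge on its tree cycle — swapping gives another MST of the same weight. Not unique.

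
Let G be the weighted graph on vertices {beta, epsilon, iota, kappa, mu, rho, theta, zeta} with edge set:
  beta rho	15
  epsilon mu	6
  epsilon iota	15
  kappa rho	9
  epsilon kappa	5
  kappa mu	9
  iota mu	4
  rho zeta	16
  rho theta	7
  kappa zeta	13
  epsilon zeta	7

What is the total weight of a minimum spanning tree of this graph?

53

Prim, starting at beta.
Step 1: frontier [beta rho 15] → take beta rho (15); add rho.
Step 2: frontier [rho theta 7, kappa rho 9, rho zeta 16] → take rho theta (7); add theta.
Step 3: frontier [kappa rho 9, rho zeta 16] → take kappa rho (9); add kappa.
Step 4: frontier [epsilon kappa 5, kappa mu 9, kappa zeta 13, rho zeta 16] → take epsilon kappa (5); add epsilon.
Step 5: frontier [epsilon mu 6, epsilon zeta 7, epsilon iota 15, kappa mu 9, kappa zeta 13, rho zeta 16] → take epsilon mu (6); add mu.
Step 6: frontier [epsilon zeta 7, epsilon iota 15, kappa zeta 13, iota mu 4, rho zeta 16] → take iota mu (4); add iota.
Step 7: frontier [epsilon zeta 7, kappa zeta 13, rho zeta 16] → take epsilon zeta (7); add zeta.
MST edges: beta rho, rho theta, kappa rho, epsilon kappa, epsilon mu, iota mu, epsilon zeta; total weight 15+7+9+5+6+4+7 = 53.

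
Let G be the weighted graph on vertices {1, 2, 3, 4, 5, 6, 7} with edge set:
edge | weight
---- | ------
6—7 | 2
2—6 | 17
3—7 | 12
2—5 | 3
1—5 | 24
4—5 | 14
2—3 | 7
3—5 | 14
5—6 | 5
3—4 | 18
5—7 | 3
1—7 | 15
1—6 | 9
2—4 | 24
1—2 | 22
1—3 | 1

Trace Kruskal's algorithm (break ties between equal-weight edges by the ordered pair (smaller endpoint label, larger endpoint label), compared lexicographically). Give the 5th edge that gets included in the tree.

Kruskal's algorithm — process edges by increasing weight (ties by edge label):
1—3 (1): add — endpoints in different components.
6—7 (2): add — endpoints in different components.
2—5 (3): add — endpoints in different components.
5—7 (3): add — endpoints in different components.
5—6 (5): skip — 5 and 6 already connected.
2—3 (7): add — endpoints in different components.
1—6 (9): skip — 1 and 6 already connected.
3—7 (12): skip — 3 and 7 already connected.
3—5 (14): skip — 3 and 5 already connected.
4—5 (14): add — endpoints in different components.
The 5th edge added is 2—3.

2-3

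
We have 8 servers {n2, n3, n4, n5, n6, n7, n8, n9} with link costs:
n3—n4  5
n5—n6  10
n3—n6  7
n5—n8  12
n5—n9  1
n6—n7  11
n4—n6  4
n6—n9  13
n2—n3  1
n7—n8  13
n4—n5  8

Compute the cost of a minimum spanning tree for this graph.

Grow the tree from n8 using Prim:
Step 1: cheapest edge leaving the tree is n5—n8 (12); add n5.
Step 2: cheapest edge leaving the tree is n5—n9 (1); add n9.
Step 3: cheapest edge leaving the tree is n4—n5 (8); add n4.
Step 4: cheapest edge leaving the tree is n4—n6 (4); add n6.
Step 5: cheapest edge leaving the tree is n3—n4 (5); add n3.
Step 6: cheapest edge leaving the tree is n2—n3 (1); add n2.
Step 7: cheapest edge leaving the tree is n6—n7 (11); add n7.
MST edges: n5—n8, n5—n9, n4—n5, n4—n6, n3—n4, n2—n3, n6—n7; total weight 12+1+8+4+5+1+11 = 42.

42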